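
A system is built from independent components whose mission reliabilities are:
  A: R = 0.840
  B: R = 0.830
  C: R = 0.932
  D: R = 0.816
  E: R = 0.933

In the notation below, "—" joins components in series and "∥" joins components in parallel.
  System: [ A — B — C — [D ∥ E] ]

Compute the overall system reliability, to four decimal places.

Parallel (D and E): 1 − (1 − 0.816000)(1 − 0.933000) = 0.987672
Series (A, B, C, and [0.987672]): 0.840000 × 0.830000 × 0.932000 × 0.987672 = 0.6418

0.6418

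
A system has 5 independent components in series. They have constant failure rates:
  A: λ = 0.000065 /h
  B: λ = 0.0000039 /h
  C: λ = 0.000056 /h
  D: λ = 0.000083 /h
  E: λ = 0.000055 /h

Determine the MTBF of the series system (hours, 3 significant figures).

Series of exponential components: λ_sys = Σ λ_i
λ_sys = 0.000065 + 0.0000039 + 0.000056 + 0.000083 + 0.000055 = 2.6290e-04 /h
MTBF = 1 / λ_sys = 3800 h

3800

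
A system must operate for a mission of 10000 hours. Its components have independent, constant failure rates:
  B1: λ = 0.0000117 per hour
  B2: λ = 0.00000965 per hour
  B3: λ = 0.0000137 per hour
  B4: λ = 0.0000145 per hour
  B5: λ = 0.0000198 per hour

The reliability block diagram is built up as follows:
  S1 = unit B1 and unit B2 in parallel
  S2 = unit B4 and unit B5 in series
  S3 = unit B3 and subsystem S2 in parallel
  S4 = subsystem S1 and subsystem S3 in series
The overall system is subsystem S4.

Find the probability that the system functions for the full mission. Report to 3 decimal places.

R(B1) = exp(−0.0000117 × 10000) = 0.88959
R(B2) = exp(−0.00000965 × 10000) = 0.90801
R(B3) = exp(−0.0000137 × 10000) = 0.87197
R(B4) = exp(−0.0000145 × 10000) = 0.86502
R(B5) = exp(−0.0000198 × 10000) = 0.82037
Parallel (B1 and B2): 1 − (1 − 0.88959)(1 − 0.90801) = 0.98984
Series (B4 and B5): 0.86502 × 0.82037 = 0.70964
Parallel (B3 and [0.70964]): 1 − (1 − 0.87197)(1 − 0.70964) = 0.96283
Series ([0.98984] and [0.96283]): 0.98984 × 0.96283 = 0.953

0.953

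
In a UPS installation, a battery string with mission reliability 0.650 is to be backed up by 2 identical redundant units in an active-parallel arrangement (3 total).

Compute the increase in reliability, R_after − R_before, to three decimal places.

0.307

R_before = 0.650
R_after = 1 − (1 − 0.650)^3 = 0.957
ΔR = 0.957 − 0.650 = 0.307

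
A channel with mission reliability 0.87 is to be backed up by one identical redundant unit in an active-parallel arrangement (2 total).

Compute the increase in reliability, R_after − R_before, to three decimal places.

0.113

R_before = 0.87
R_after = 1 − (1 − 0.87)^2 = 0.983
ΔR = 0.983 − 0.87 = 0.113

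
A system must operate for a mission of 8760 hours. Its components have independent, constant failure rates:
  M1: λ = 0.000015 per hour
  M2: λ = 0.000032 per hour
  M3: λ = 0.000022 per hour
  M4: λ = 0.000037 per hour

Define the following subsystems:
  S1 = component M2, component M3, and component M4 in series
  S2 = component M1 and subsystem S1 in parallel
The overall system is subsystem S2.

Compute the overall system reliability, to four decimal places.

0.9324

R(M1) = exp(−0.000015 × 8760) = 0.876867
R(M2) = exp(−0.000032 × 8760) = 0.755542
R(M3) = exp(−0.000022 × 8760) = 0.824713
R(M4) = exp(−0.000037 × 8760) = 0.723163
Series (M2, M3, and M4): 0.755542 × 0.824713 × 0.723163 = 0.450607
Parallel (M1 and [0.450607]): 1 − (1 − 0.876867)(1 − 0.450607) = 0.9324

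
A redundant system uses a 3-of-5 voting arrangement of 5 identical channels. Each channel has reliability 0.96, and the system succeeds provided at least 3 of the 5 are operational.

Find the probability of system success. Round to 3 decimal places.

0.999

R = Σ_{i=3}^{5} C(5,i) p^i (1−p)^{5−i} with p = 0.96
C(5,3)·0.96^3·0.04^2 = 0.01416
C(5,4)·0.96^4·0.04^1 = 0.16987
C(5,5)·0.96^5·0.04^0 = 0.81537
Sum = 0.999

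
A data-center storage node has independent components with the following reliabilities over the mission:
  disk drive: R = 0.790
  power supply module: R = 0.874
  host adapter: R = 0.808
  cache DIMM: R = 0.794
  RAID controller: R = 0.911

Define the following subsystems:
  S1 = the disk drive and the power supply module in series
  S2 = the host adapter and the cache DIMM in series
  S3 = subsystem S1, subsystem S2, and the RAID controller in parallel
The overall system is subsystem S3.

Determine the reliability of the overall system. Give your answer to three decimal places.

0.990

Series (disk drive and power supply module): 0.79000 × 0.87400 = 0.69046
Series (host adapter and cache DIMM): 0.80800 × 0.79400 = 0.64155
Parallel ([0.69046], [0.64155], and RAID controller): 1 − (1 − 0.69046)(1 − 0.64155)(1 − 0.91100) = 0.990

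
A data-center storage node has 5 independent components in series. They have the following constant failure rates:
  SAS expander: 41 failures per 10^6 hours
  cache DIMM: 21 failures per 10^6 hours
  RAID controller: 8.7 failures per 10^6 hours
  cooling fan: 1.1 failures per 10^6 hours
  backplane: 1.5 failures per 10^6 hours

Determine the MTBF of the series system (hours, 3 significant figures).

13600

Series of exponential components: λ_sys = Σ λ_i
λ_sys = 0.000041 + 0.000021 + 0.0000087 + 0.0000011 + 0.0000015 = 7.3300e-05 /h
MTBF = 1 / λ_sys = 13600 h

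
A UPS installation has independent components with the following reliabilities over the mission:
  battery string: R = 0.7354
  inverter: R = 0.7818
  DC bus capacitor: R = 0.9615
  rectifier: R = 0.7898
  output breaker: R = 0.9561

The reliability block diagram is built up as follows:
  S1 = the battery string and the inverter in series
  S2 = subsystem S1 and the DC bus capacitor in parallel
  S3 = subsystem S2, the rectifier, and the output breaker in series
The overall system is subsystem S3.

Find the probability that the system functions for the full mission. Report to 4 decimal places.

Series (battery string and inverter): 0.735400 × 0.781800 = 0.574936
Parallel ([0.574936] and DC bus capacitor): 1 − (1 − 0.574936)(1 − 0.961500) = 0.983635
Series ([0.983635], rectifier, and output breaker): 0.983635 × 0.789800 × 0.956100 = 0.7428

0.7428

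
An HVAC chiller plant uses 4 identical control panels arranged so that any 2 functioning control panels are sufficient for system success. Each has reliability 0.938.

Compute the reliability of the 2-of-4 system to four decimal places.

0.9991

R = Σ_{i=2}^{4} C(4,i) p^i (1−p)^{4−i} with p = 0.938
C(4,2)·0.938^2·0.062^2 = 0.020293
C(4,3)·0.938^3·0.062^1 = 0.204673
C(4,4)·0.938^4·0.062^0 = 0.774125
Sum = 0.9991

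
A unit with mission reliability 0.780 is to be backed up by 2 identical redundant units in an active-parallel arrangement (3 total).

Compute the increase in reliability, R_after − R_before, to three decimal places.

0.209

R_before = 0.780
R_after = 1 − (1 − 0.780)^3 = 0.989
ΔR = 0.989 − 0.780 = 0.209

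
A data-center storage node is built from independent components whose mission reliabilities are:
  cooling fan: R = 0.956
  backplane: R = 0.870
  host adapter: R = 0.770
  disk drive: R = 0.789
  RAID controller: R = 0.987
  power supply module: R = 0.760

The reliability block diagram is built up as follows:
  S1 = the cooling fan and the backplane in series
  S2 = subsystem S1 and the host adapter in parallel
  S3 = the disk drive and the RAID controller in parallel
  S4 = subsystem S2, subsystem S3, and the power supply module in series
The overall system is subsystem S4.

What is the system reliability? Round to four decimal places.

Series (cooling fan and backplane): 0.956000 × 0.870000 = 0.831720
Parallel ([0.831720] and host adapter): 1 − (1 − 0.831720)(1 − 0.770000) = 0.961296
Parallel (disk drive and RAID controller): 1 − (1 − 0.789000)(1 − 0.987000) = 0.997257
Series ([0.961296], [0.997257], and power supply module): 0.961296 × 0.997257 × 0.760000 = 0.7286

0.7286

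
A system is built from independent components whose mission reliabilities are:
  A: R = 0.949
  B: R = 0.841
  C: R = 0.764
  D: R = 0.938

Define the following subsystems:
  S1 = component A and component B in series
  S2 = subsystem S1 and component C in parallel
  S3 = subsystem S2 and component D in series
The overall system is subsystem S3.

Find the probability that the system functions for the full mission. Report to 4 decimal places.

0.8933

Series (A and B): 0.949000 × 0.841000 = 0.798109
Parallel ([0.798109] and C): 1 − (1 − 0.798109)(1 − 0.764000) = 0.952354
Series ([0.952354] and D): 0.952354 × 0.938000 = 0.8933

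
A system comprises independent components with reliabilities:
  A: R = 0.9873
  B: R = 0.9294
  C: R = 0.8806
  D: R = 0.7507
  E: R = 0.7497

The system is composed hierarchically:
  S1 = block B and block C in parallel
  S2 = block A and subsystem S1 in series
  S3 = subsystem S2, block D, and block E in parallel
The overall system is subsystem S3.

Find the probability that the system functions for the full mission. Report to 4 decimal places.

Parallel (B and C): 1 − (1 − 0.929400)(1 − 0.880600) = 0.991570
Series (A and [0.991570]): 0.987300 × 0.991570 = 0.978977
Parallel ([0.978977], D, and E): 1 − (1 − 0.978977)(1 − 0.750700)(1 − 0.749700) = 0.9987

0.9987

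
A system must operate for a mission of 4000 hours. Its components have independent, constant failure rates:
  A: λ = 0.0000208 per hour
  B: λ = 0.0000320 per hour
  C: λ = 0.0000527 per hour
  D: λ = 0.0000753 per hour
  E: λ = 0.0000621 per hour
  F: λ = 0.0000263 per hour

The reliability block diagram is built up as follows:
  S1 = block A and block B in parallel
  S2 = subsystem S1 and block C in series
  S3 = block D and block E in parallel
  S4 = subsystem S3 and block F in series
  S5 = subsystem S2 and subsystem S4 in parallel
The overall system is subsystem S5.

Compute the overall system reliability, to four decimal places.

R(A) = exp(−0.0000208 × 4000) = 0.920167
R(B) = exp(−0.0000320 × 4000) = 0.879853
R(C) = exp(−0.0000527 × 4000) = 0.809936
R(D) = exp(−0.0000753 × 4000) = 0.739930
R(E) = exp(−0.0000621 × 4000) = 0.780048
R(F) = exp(−0.0000263 × 4000) = 0.900144
Parallel (A and B): 1 − (1 − 0.920167)(1 − 0.879853) = 0.990408
Series ([0.990408] and C): 0.990408 × 0.809936 = 0.802167
Parallel (D and E): 1 − (1 − 0.739930)(1 − 0.780048) = 0.942797
Series ([0.942797] and F): 0.942797 × 0.900144 = 0.848653
Parallel ([0.802167] and [0.848653]): 1 − (1 − 0.802167)(1 − 0.848653) = 0.9701

0.9701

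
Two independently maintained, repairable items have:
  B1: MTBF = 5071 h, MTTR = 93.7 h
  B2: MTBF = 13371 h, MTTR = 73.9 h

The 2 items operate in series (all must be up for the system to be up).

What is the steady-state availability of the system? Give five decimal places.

0.97646

A(B1) = MTBF/(MTBF+MTTR) = 5071/(5071+93.7) = 0.981858
A(B2) = MTBF/(MTBF+MTTR) = 13371/(13371+73.9) = 0.994503
Series availability: 0.981858 × 0.994503 = 0.97646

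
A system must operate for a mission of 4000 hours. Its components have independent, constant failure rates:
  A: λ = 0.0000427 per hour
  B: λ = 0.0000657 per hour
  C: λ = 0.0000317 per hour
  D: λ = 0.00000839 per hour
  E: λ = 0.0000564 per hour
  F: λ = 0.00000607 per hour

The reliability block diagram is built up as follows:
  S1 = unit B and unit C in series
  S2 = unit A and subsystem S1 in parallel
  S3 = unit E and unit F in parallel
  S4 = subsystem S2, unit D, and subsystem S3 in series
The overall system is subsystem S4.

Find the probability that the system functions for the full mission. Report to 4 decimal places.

R(A) = exp(−0.0000427 × 4000) = 0.842990
R(B) = exp(−0.0000657 × 4000) = 0.768896
R(C) = exp(−0.0000317 × 4000) = 0.880910
R(D) = exp(−0.00000839 × 4000) = 0.966997
R(E) = exp(−0.0000564 × 4000) = 0.798037
R(F) = exp(−0.00000607 × 4000) = 0.976012
Series (B and C): 0.768896 × 0.880910 = 0.677328
Parallel (A and [0.677328]): 1 − (1 − 0.842990)(1 − 0.677328) = 0.949337
Parallel (E and F): 1 − (1 − 0.798037)(1 − 0.976012) = 0.995155
Series ([0.949337], D, and [0.995155]): 0.949337 × 0.966997 × 0.995155 = 0.9136

0.9136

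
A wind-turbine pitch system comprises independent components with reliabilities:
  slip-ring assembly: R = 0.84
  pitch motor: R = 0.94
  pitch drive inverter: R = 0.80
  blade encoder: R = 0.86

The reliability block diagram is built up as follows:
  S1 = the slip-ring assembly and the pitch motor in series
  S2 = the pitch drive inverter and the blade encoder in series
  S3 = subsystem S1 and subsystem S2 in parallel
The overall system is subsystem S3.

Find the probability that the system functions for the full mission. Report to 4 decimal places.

0.9344

Series (slip-ring assembly and pitch motor): 0.840000 × 0.940000 = 0.789600
Series (pitch drive inverter and blade encoder): 0.800000 × 0.860000 = 0.688000
Parallel ([0.789600] and [0.688000]): 1 − (1 − 0.789600)(1 − 0.688000) = 0.9344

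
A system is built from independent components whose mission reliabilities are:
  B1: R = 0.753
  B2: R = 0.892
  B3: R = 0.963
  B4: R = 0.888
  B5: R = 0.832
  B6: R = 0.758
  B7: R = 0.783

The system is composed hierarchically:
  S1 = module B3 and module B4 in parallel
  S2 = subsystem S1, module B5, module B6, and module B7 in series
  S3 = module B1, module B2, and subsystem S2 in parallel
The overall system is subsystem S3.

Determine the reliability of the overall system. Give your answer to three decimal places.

Parallel (B3 and B4): 1 − (1 − 0.96300)(1 − 0.88800) = 0.99586
Series ([0.99586], B5, B6, and B7): 0.99586 × 0.83200 × 0.75800 × 0.78300 = 0.49176
Parallel (B1, B2, and [0.49176]): 1 − (1 − 0.75300)(1 − 0.89200)(1 − 0.49176) = 0.986

0.986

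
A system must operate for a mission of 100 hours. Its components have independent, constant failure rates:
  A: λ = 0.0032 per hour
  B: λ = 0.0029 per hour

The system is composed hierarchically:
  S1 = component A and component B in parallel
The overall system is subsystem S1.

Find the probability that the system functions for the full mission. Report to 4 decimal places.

R(A) = exp(−0.0032 × 100) = 0.726149
R(B) = exp(−0.0029 × 100) = 0.748264
Parallel (A and B): 1 − (1 − 0.726149)(1 − 0.748264) = 0.9311

0.9311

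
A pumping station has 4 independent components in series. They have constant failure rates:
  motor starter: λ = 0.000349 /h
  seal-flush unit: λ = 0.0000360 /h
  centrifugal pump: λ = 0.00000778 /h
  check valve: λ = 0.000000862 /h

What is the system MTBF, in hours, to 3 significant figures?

2540

Series of exponential components: λ_sys = Σ λ_i
λ_sys = 0.000349 + 0.0000360 + 0.00000778 + 0.000000862 = 3.9364e-04 /h
MTBF = 1 / λ_sys = 2540 h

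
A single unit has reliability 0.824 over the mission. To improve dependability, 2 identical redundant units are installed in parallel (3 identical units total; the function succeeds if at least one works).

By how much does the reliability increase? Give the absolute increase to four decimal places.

R_before = 0.824
R_after = 1 − (1 − 0.824)^3 = 0.9945
ΔR = 0.9945 − 0.824 = 0.1705

0.1705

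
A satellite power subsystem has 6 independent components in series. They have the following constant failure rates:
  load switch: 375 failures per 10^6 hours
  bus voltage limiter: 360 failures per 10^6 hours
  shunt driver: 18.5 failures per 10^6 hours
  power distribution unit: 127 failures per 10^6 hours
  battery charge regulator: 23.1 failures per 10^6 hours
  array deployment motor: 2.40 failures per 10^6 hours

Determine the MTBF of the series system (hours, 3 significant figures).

1100

Series of exponential components: λ_sys = Σ λ_i
λ_sys = 0.000375 + 0.000360 + 0.0000185 + 0.000127 + 0.0000231 + 0.00000240 = 9.0600e-04 /h
MTBF = 1 / λ_sys = 1100 h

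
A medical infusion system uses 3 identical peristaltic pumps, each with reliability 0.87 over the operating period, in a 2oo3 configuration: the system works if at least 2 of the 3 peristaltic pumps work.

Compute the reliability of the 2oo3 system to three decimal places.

R = Σ_{i=2}^{3} C(3,i) p^i (1−p)^{3−i} with p = 0.87
C(3,2)·0.87^2·0.13^1 = 0.29519
C(3,3)·0.87^3·0.13^0 = 0.65850
Sum = 0.954

0.954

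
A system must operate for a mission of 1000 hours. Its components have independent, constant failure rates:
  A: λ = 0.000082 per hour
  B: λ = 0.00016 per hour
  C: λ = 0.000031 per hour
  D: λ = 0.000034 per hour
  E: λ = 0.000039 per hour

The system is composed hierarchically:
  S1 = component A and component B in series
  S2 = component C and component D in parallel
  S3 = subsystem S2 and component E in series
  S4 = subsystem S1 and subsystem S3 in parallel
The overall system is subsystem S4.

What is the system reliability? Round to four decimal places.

R(A) = exp(−0.000082 × 1000) = 0.921272
R(B) = exp(−0.00016 × 1000) = 0.852144
R(C) = exp(−0.000031 × 1000) = 0.969476
R(D) = exp(−0.000034 × 1000) = 0.966572
R(E) = exp(−0.000039 × 1000) = 0.961751
Series (A and B): 0.921272 × 0.852144 = 0.785056
Parallel (C and D): 1 − (1 − 0.969476)(1 − 0.966572) = 0.998980
Series ([0.998980] and E): 0.998980 × 0.961751 = 0.960770
Parallel ([0.785056] and [0.960770]): 1 − (1 − 0.785056)(1 − 0.960770) = 0.9916

0.9916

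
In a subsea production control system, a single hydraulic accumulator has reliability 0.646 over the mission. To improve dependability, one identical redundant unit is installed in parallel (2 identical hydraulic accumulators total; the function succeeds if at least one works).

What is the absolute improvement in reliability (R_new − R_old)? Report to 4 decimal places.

R_before = 0.646
R_after = 1 − (1 − 0.646)^2 = 0.8747
ΔR = 0.8747 − 0.646 = 0.2287

0.2287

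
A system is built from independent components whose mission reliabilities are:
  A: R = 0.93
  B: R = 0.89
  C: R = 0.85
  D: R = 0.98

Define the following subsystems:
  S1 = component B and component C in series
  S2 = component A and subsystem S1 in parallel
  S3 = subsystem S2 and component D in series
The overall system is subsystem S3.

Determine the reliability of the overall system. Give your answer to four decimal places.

0.9633

Series (B and C): 0.890000 × 0.850000 = 0.756500
Parallel (A and [0.756500]): 1 − (1 − 0.930000)(1 − 0.756500) = 0.982955
Series ([0.982955] and D): 0.982955 × 0.980000 = 0.9633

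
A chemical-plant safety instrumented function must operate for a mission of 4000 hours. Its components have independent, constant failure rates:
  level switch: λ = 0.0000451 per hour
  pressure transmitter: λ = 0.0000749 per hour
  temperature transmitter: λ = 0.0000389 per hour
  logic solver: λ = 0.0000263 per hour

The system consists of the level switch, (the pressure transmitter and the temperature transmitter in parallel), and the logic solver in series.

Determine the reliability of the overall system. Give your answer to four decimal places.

R(level switch) = exp(−0.0000451 × 4000) = 0.834936
R(pressure transmitter) = exp(−0.0000749 × 4000) = 0.741115
R(temperature transmitter) = exp(−0.0000389 × 4000) = 0.855901
R(logic solver) = exp(−0.0000263 × 4000) = 0.900144
Parallel (pressure transmitter and temperature transmitter): 1 − (1 − 0.741115)(1 − 0.855901) = 0.962695
Series (level switch, [0.962695], and logic solver): 0.834936 × 0.962695 × 0.900144 = 0.7235

0.7235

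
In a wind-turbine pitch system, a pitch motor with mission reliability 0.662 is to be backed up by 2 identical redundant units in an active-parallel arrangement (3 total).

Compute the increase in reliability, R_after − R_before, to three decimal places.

0.299

R_before = 0.662
R_after = 1 − (1 − 0.662)^3 = 0.961
ΔR = 0.961 − 0.662 = 0.299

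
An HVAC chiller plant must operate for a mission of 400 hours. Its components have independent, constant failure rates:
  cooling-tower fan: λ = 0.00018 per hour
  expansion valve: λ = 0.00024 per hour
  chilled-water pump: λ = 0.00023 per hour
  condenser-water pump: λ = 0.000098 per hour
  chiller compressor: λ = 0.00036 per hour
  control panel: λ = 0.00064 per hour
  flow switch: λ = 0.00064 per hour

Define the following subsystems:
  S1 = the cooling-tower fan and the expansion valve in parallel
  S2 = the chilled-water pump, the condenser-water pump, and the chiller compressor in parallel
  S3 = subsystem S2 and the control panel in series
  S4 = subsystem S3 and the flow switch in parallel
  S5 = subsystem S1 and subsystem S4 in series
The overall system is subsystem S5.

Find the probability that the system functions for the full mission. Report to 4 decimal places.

R(cooling-tower fan) = exp(−0.00018 × 400) = 0.930531
R(expansion valve) = exp(−0.00024 × 400) = 0.908464
R(chilled-water pump) = exp(−0.00023 × 400) = 0.912105
R(condenser-water pump) = exp(−0.000098 × 400) = 0.961558
R(chiller compressor) = exp(−0.00036 × 400) = 0.865888
R(control panel) = exp(−0.00064 × 400) = 0.774142
R(flow switch) = exp(−0.00064 × 400) = 0.774142
Parallel (cooling-tower fan and expansion valve): 1 − (1 − 0.930531)(1 − 0.908464) = 0.993641
Parallel (chilled-water pump, condenser-water pump, and chiller compressor): 1 − (1 − 0.912105)(1 − 0.961558)(1 − 0.865888) = 0.999547
Series ([0.999547] and control panel): 0.999547 × 0.774142 = 0.773791
Parallel ([0.773791] and flow switch): 1 − (1 − 0.773791)(1 − 0.774142) = 0.948909
Series ([0.993641] and [0.948909]): 0.993641 × 0.948909 = 0.9429

0.9429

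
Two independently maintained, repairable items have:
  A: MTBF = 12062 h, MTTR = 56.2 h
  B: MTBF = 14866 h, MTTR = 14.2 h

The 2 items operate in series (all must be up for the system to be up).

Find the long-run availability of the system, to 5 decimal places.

0.99441

A(A) = MTBF/(MTBF+MTTR) = 12062/(12062+56.2) = 0.995362
A(B) = MTBF/(MTBF+MTTR) = 14866/(14866+14.2) = 0.999046
Series availability: 0.995362 × 0.999046 = 0.99441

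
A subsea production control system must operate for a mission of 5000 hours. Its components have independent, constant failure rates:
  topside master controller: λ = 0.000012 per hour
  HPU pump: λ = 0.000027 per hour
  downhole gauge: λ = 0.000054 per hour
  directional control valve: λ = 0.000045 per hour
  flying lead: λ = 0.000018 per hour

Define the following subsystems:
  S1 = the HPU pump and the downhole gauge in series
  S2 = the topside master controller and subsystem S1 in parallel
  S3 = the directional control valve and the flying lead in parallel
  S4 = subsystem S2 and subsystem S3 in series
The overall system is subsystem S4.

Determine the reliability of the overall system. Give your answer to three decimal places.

0.964

R(topside master controller) = exp(−0.000012 × 5000) = 0.94176
R(HPU pump) = exp(−0.000027 × 5000) = 0.87372
R(downhole gauge) = exp(−0.000054 × 5000) = 0.76338
R(directional control valve) = exp(−0.000045 × 5000) = 0.79852
R(flying lead) = exp(−0.000018 × 5000) = 0.91393
Series (HPU pump and downhole gauge): 0.87372 × 0.76338 = 0.66698
Parallel (topside master controller and [0.66698]): 1 − (1 − 0.94176)(1 − 0.66698) = 0.98060
Parallel (directional control valve and flying lead): 1 − (1 − 0.79852)(1 − 0.91393) = 0.98266
Series ([0.98060] and [0.98266]): 0.98060 × 0.98266 = 0.964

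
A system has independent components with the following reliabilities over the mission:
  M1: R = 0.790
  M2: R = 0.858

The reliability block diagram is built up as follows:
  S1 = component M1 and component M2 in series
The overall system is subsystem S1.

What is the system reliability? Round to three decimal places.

Series (M1 and M2): 0.79000 × 0.85800 = 0.678

0.678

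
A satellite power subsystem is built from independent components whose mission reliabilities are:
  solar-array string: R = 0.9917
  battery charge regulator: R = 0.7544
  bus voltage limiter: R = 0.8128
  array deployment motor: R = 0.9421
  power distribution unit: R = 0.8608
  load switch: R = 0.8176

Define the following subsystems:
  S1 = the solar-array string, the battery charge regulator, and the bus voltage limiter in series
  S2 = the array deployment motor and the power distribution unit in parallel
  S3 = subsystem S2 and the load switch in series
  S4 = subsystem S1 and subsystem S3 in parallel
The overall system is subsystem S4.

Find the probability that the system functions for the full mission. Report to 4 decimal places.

0.9259

Series (solar-array string, battery charge regulator, and bus voltage limiter): 0.991700 × 0.754400 × 0.812800 = 0.608087
Parallel (array deployment motor and power distribution unit): 1 − (1 − 0.942100)(1 − 0.860800) = 0.991940
Series ([0.991940] and load switch): 0.991940 × 0.817600 = 0.811010
Parallel ([0.608087] and [0.811010]): 1 − (1 − 0.608087)(1 − 0.811010) = 0.9259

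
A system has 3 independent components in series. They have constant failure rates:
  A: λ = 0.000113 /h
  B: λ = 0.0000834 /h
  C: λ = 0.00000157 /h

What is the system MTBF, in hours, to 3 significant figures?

5050

Series of exponential components: λ_sys = Σ λ_i
λ_sys = 0.000113 + 0.0000834 + 0.00000157 = 1.9797e-04 /h
MTBF = 1 / λ_sys = 5050 h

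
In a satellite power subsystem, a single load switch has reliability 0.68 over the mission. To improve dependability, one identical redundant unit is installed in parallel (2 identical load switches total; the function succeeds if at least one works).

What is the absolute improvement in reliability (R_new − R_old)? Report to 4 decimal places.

R_before = 0.68
R_after = 1 − (1 − 0.68)^2 = 0.8976
ΔR = 0.8976 − 0.68 = 0.2176

0.2176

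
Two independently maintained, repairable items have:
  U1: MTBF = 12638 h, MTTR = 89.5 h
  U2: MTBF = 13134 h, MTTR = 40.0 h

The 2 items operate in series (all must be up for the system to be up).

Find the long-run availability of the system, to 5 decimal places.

A(U1) = MTBF/(MTBF+MTTR) = 12638/(12638+89.5) = 0.992968
A(U2) = MTBF/(MTBF+MTTR) = 13134/(13134+40.0) = 0.996964
Series availability: 0.992968 × 0.996964 = 0.98995

0.98995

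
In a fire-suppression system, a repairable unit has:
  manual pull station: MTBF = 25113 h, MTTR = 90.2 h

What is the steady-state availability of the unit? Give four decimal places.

0.9964

A(manual pull station) = MTBF/(MTBF+MTTR) = 25113/(25113+90.2) = 0.9964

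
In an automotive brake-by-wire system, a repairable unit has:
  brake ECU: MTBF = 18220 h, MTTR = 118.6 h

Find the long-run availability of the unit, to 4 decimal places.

0.9935

A(brake ECU) = MTBF/(MTBF+MTTR) = 18220/(18220+118.6) = 0.9935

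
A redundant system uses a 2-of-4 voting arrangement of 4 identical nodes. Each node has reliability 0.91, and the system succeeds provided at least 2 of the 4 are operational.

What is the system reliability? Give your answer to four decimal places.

0.9973

R = Σ_{i=2}^{4} C(4,i) p^i (1−p)^{4−i} with p = 0.91
C(4,2)·0.91^2·0.09^2 = 0.040246
C(4,3)·0.91^3·0.09^1 = 0.271286
C(4,4)·0.91^4·0.09^0 = 0.685750
Sum = 0.9973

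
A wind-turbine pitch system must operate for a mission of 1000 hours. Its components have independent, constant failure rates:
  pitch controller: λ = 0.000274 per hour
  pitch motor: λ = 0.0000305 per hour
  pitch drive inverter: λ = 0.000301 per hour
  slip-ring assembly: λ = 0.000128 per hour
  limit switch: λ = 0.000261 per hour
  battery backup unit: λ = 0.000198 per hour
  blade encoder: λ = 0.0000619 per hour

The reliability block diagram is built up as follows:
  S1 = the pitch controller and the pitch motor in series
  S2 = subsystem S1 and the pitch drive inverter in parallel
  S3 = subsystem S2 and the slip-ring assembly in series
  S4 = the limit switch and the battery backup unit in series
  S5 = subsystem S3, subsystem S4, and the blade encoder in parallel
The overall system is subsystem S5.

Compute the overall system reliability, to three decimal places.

0.996

R(pitch controller) = exp(−0.000274 × 1000) = 0.76033
R(pitch motor) = exp(−0.0000305 × 1000) = 0.96996
R(pitch drive inverter) = exp(−0.000301 × 1000) = 0.74008
R(slip-ring assembly) = exp(−0.000128 × 1000) = 0.87985
R(limit switch) = exp(−0.000261 × 1000) = 0.77028
R(battery backup unit) = exp(−0.000198 × 1000) = 0.82037
R(blade encoder) = exp(−0.0000619 × 1000) = 0.93998
Series (pitch controller and pitch motor): 0.76033 × 0.96996 = 0.73749
Parallel ([0.73749] and pitch drive inverter): 1 − (1 − 0.73749)(1 − 0.74008) = 0.93177
Series ([0.93177] and slip-ring assembly): 0.93177 × 0.87985 = 0.81982
Series (limit switch and battery backup unit): 0.77028 × 0.82037 = 0.63191
Parallel ([0.81982], [0.63191], and blade encoder): 1 − (1 − 0.81982)(1 − 0.63191)(1 − 0.93998) = 0.996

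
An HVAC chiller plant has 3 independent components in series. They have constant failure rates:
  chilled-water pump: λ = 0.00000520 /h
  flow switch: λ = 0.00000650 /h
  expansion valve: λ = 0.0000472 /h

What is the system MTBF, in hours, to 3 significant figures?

Series of exponential components: λ_sys = Σ λ_i
λ_sys = 0.00000520 + 0.00000650 + 0.0000472 = 5.8900e-05 /h
MTBF = 1 / λ_sys = 17000 h

17000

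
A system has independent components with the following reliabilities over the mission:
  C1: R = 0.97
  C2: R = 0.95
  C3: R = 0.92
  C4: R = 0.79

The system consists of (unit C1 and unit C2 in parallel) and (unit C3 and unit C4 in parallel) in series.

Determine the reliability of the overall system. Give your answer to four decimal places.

0.9817

Parallel (C1 and C2): 1 − (1 − 0.970000)(1 − 0.950000) = 0.998500
Parallel (C3 and C4): 1 − (1 − 0.920000)(1 − 0.790000) = 0.983200
Series ([0.998500] and [0.983200]): 0.998500 × 0.983200 = 0.9817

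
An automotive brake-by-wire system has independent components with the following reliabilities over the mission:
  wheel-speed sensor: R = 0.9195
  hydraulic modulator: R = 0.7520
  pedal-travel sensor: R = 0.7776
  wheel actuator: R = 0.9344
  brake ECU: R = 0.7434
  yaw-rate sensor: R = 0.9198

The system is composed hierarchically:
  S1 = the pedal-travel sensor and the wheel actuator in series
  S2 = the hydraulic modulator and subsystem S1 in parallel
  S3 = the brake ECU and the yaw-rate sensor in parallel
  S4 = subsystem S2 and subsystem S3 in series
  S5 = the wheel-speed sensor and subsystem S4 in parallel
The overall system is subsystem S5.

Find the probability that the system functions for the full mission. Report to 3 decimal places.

0.993

Series (pedal-travel sensor and wheel actuator): 0.77760 × 0.93440 = 0.72659
Parallel (hydraulic modulator and [0.72659]): 1 − (1 − 0.75200)(1 − 0.72659) = 0.93219
Parallel (brake ECU and yaw-rate sensor): 1 − (1 − 0.74340)(1 − 0.91980) = 0.97942
Series ([0.93219] and [0.97942]): 0.93219 × 0.97942 = 0.91301
Parallel (wheel-speed sensor and [0.91301]): 1 − (1 − 0.91950)(1 − 0.91301) = 0.993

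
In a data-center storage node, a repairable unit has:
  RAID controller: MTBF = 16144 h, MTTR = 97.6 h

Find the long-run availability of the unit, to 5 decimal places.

0.99399

A(RAID controller) = MTBF/(MTBF+MTTR) = 16144/(16144+97.6) = 0.99399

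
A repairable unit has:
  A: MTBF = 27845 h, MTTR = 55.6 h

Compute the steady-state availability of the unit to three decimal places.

0.998

A(A) = MTBF/(MTBF+MTTR) = 27845/(27845+55.6) = 0.998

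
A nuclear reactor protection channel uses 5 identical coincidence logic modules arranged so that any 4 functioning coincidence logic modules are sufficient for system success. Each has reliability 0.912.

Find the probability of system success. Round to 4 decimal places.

0.9353

R = Σ_{i=4}^{5} C(5,i) p^i (1−p)^{5−i} with p = 0.912
C(5,4)·0.912^4·0.088^1 = 0.304391
C(5,5)·0.912^5·0.088^0 = 0.630920
Sum = 0.9353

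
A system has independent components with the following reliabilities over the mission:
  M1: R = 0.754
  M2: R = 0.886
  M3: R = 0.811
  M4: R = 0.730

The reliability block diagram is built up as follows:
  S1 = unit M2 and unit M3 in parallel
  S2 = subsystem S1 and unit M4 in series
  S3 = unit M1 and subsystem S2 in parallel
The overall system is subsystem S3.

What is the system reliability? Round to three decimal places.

Parallel (M2 and M3): 1 − (1 − 0.88600)(1 − 0.81100) = 0.97845
Series ([0.97845] and M4): 0.97845 × 0.73000 = 0.71427
Parallel (M1 and [0.71427]): 1 − (1 − 0.75400)(1 − 0.71427) = 0.930

0.930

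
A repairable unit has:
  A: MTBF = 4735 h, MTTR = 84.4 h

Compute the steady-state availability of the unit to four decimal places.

A(A) = MTBF/(MTBF+MTTR) = 4735/(4735+84.4) = 0.9825

0.9825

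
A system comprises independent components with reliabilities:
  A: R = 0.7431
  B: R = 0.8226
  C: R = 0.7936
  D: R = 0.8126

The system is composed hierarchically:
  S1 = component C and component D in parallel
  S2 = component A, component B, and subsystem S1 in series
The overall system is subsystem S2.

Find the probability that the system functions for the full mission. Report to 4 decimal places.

Parallel (C and D): 1 − (1 − 0.793600)(1 − 0.812600) = 0.961321
Series (A, B, and [0.961321]): 0.743100 × 0.822600 × 0.961321 = 0.5876

0.5876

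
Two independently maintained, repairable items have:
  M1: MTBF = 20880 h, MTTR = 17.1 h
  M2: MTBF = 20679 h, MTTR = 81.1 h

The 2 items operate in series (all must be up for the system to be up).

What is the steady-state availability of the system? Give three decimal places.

A(M1) = MTBF/(MTBF+MTTR) = 20880/(20880+17.1) = 0.999182
A(M2) = MTBF/(MTBF+MTTR) = 20679/(20679+81.1) = 0.996093
Series availability: 0.999182 × 0.996093 = 0.995

0.995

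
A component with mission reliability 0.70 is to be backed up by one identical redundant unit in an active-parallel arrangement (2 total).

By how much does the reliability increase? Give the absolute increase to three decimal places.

0.210

R_before = 0.70
R_after = 1 − (1 − 0.70)^2 = 0.910
ΔR = 0.910 − 0.70 = 0.210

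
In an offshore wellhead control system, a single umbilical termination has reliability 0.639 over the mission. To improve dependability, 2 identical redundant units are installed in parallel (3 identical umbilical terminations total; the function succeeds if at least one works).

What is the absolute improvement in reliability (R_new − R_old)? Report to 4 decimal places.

0.3140

R_before = 0.639
R_after = 1 − (1 − 0.639)^3 = 0.9530
ΔR = 0.9530 − 0.639 = 0.3140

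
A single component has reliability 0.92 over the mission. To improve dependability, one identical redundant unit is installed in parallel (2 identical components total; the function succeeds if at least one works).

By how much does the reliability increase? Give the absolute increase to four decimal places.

R_before = 0.92
R_after = 1 − (1 − 0.92)^2 = 0.9936
ΔR = 0.9936 − 0.92 = 0.0736

0.0736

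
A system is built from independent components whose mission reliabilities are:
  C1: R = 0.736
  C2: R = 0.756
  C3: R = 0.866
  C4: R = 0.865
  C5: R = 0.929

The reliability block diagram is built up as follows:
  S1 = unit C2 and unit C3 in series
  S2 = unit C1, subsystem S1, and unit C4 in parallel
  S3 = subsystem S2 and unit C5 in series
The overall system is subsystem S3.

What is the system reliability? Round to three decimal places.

Series (C2 and C3): 0.75600 × 0.86600 = 0.65470
Parallel (C1, [0.65470], and C4): 1 − (1 − 0.73600)(1 − 0.65470)(1 − 0.86500) = 0.98769
Series ([0.98769] and C5): 0.98769 × 0.92900 = 0.918

0.918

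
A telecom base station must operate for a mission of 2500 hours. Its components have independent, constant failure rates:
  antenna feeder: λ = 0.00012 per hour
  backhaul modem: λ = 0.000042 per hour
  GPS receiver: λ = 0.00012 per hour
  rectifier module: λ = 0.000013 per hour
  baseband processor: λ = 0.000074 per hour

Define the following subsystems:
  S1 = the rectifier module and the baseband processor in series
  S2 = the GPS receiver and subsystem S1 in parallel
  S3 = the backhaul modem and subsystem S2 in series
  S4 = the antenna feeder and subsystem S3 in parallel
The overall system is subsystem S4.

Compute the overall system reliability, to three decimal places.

0.962

R(antenna feeder) = exp(−0.00012 × 2500) = 0.74082
R(backhaul modem) = exp(−0.000042 × 2500) = 0.90032
R(GPS receiver) = exp(−0.00012 × 2500) = 0.74082
R(rectifier module) = exp(−0.000013 × 2500) = 0.96802
R(baseband processor) = exp(−0.000074 × 2500) = 0.83110
Series (rectifier module and baseband processor): 0.96802 × 0.83110 = 0.80452
Parallel (GPS receiver and [0.80452]): 1 − (1 − 0.74082)(1 − 0.80452) = 0.94934
Series (backhaul modem and [0.94934]): 0.90032 × 0.94934 = 0.85471
Parallel (antenna feeder and [0.85471]): 1 − (1 − 0.74082)(1 − 0.85471) = 0.962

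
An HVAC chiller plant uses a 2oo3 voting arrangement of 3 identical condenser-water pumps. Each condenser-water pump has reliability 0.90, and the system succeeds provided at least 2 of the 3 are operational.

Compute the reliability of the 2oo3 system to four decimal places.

0.9720

R = Σ_{i=2}^{3} C(3,i) p^i (1−p)^{3−i} with p = 0.90
C(3,2)·0.90^2·0.10^1 = 0.243000
C(3,3)·0.90^3·0.10^0 = 0.729000
Sum = 0.9720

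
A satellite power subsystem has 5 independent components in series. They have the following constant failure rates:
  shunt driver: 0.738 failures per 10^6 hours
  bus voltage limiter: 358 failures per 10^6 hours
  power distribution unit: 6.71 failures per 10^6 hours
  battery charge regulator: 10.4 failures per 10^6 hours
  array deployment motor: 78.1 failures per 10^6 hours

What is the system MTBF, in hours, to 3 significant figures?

Series of exponential components: λ_sys = Σ λ_i
λ_sys = 0.000000738 + 0.000358 + 0.00000671 + 0.0000104 + 0.0000781 = 4.5395e-04 /h
MTBF = 1 / λ_sys = 2200 h

2200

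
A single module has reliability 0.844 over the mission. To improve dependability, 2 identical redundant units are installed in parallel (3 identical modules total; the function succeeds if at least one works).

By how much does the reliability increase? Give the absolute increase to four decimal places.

R_before = 0.844
R_after = 1 − (1 − 0.844)^3 = 0.9962
ΔR = 0.9962 − 0.844 = 0.1522

0.1522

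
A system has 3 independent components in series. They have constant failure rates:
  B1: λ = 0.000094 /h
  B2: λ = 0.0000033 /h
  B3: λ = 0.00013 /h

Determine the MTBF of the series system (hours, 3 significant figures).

4400

Series of exponential components: λ_sys = Σ λ_i
λ_sys = 0.000094 + 0.0000033 + 0.00013 = 2.2730e-04 /h
MTBF = 1 / λ_sys = 4400 h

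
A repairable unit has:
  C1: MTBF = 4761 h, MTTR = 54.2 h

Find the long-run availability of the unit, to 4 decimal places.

A(C1) = MTBF/(MTBF+MTTR) = 4761/(4761+54.2) = 0.9887

0.9887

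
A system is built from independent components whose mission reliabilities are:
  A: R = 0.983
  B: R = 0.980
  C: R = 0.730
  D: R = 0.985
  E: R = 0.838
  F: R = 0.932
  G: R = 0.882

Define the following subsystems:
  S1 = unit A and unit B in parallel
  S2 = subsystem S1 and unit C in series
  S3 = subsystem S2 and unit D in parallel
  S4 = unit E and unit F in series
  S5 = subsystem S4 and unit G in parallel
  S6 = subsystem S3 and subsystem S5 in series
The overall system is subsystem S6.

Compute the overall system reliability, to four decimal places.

Parallel (A and B): 1 − (1 − 0.983000)(1 − 0.980000) = 0.999660
Series ([0.999660] and C): 0.999660 × 0.730000 = 0.729752
Parallel ([0.729752] and D): 1 − (1 − 0.729752)(1 − 0.985000) = 0.995946
Series (E and F): 0.838000 × 0.932000 = 0.781016
Parallel ([0.781016] and G): 1 − (1 − 0.781016)(1 − 0.882000) = 0.974160
Series ([0.995946] and [0.974160]): 0.995946 × 0.974160 = 0.9702

0.9702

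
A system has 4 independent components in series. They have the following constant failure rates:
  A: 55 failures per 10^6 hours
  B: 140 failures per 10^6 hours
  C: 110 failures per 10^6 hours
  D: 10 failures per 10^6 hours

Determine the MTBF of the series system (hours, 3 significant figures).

Series of exponential components: λ_sys = Σ λ_i
λ_sys = 0.000055 + 0.00014 + 0.00011 + 0.000010 = 3.1500e-04 /h
MTBF = 1 / λ_sys = 3170 h

3170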